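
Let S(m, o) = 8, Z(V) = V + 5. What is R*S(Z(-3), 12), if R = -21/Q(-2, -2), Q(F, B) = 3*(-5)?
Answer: 56/5 ≈ 11.200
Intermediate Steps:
Z(V) = 5 + V
Q(F, B) = -15
R = 7/5 (R = -21/(-15) = -21*(-1/15) = 7/5 ≈ 1.4000)
R*S(Z(-3), 12) = (7/5)*8 = 56/5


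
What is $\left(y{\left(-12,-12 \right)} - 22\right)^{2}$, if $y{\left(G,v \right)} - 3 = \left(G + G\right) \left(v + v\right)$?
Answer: $310249$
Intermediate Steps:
$y{\left(G,v \right)} = 3 + 4 G v$ ($y{\left(G,v \right)} = 3 + \left(G + G\right) \left(v + v\right) = 3 + 2 G 2 v = 3 + 4 G v$)
$\left(y{\left(-12,-12 \right)} - 22\right)^{2} = \left(\left(3 + 4 \left(-12\right) \left(-12\right)\right) - 22\right)^{2} = \left(\left(3 + 576\right) - 22\right)^{2} = \left(579 - 22\right)^{2} = 557^{2} = 310249$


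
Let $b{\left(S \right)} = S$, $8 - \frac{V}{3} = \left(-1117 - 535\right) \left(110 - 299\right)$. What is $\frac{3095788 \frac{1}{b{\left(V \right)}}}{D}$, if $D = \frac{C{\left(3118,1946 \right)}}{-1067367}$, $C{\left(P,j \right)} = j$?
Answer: $\frac{39337404169}{21699290} \approx 1812.8$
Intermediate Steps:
$V = -936660$ ($V = 24 - 3 \left(-1117 - 535\right) \left(110 - 299\right) = 24 - 3 \left(\left(-1652\right) \left(-189\right)\right) = 24 - 936684 = -936660$)
$D = - \frac{278}{152481}$ ($D = \frac{1946}{-1067367} = 1946 \left(- \frac{1}{1067367}\right) = - \frac{278}{152481} \approx -0.0018232$)
$\frac{3095788 \frac{1}{b{\left(V \right)}}}{D} = \frac{3095788 \frac{1}{-936660}}{- \frac{278}{152481}} = 3095788 \left(- \frac{1}{936660}\right) \left(- \frac{152481}{278}\right) = \left(- \frac{773947}{234165}\right) \left(- \frac{152481}{278}\right) = \frac{39337404169}{21699290}$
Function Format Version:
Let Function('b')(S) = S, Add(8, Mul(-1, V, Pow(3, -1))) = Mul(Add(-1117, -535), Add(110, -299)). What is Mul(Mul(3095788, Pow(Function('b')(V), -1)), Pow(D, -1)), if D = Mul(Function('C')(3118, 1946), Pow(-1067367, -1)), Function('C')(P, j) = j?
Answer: Rational(39337404169, 21699290) ≈ 1812.8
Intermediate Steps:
V = -936660 (V = Add(24, Mul(-3, Mul(Add(-1117, -535), Add(110, -299)))) = Add(24, Mul(-3, Mul(-1652, -189))) = Add(24, Mul(-3, 312228)) = Add(24, -936684) = -936660)
D = Rational(-278, 152481) (D = Mul(1946, Pow(-1067367, -1)) = Mul(1946, Rational(-1, 1067367)) = Rational(-278, 152481) ≈ -0.0018232)
Mul(Mul(3095788, Pow(Function('b')(V), -1)), Pow(D, -1)) = Mul(Mul(3095788, Pow(-936660, -1)), Pow(Rational(-278, 152481), -1)) = Mul(Mul(3095788, Rational(-1, 936660)), Rational(-152481, 278)) = Mul(Rational(-773947, 234165), Rational(-152481, 278)) = Rational(39337404169, 21699290)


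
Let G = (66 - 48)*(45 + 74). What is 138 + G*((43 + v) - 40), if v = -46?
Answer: -91968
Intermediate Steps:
G = 2142 (G = 18*119 = 2142)
138 + G*((43 + v) - 40) = 138 + 2142*((43 - 46) - 40) = 138 + 2142*(-3 - 40) = 138 + 2142*(-43) = 138 - 92106 = -91968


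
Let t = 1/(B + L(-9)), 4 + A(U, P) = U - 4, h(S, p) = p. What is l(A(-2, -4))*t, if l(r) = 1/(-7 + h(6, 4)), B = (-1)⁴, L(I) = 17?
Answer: -1/54 ≈ -0.018519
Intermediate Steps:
B = 1
A(U, P) = -8 + U (A(U, P) = -4 + (U - 4) = -4 + (-4 + U) = -8 + U)
l(r) = -⅓ (l(r) = 1/(-7 + 4) = 1/(-3) = -⅓)
t = 1/18 (t = 1/(1 + 17) = 1/18 ≈ 0.055556)
l(A(-2, -4))*t = -⅓*1/18 = -1/54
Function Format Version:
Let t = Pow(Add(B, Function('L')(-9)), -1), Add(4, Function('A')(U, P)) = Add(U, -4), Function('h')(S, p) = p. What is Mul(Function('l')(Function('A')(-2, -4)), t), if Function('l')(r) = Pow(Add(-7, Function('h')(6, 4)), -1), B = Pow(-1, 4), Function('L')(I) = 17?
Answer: Rational(-1, 54) ≈ -0.018519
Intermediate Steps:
B = 1
Function('A')(U, P) = Add(-8, U) (Function('A')(U, P) = Add(-4, Add(U, -4)) = Add(-4, Add(-4, U)) = Add(-8, U))
Function('l')(r) = Rational(-1, 3) (Function('l')(r) = Pow(Add(-7, 4), -1) = Pow(-3, -1) = Rational(-1, 3))
t = Rational(1, 18) (t = Pow(Add(1, 17), -1) = Pow(18, -1) = Rational(1, 18) ≈ 0.055556)
Mul(Function('l')(Function('A')(-2, -4)), t) = Mul(Rational(-1, 3), Rational(1, 18)) = Rational(-1, 54)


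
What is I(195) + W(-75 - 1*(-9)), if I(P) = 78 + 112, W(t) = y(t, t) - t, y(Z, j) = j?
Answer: 190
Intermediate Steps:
W(t) = 0 (W(t) = t - t = 0)
I(P) = 190
I(195) + W(-75 - 1*(-9)) = 190 + 0 = 190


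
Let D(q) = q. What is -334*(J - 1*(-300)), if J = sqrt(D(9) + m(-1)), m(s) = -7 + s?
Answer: -100534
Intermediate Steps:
J = 1 (J = sqrt(9 + (-7 - 1)) = sqrt(9 - 8) = sqrt(1) = 1)
-334*(J - 1*(-300)) = -334*(1 - 1*(-300)) = -334*(1 + 300) = -334*301 = -100534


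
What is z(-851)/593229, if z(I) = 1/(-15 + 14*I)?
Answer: -1/7076628741 ≈ -1.4131e-10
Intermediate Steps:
z(-851)/593229 = 1/((-15 + 14*(-851))*593229) = (1/593229)/(-15 - 11914) = (1/593229)/(-11929) = -1/11929*1/593229 = -1/7076628741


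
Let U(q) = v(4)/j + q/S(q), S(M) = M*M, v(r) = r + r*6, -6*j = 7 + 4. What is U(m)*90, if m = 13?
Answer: -195570/143 ≈ -1367.6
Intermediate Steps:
j = -11/6 (j = -(7 + 4)/6 = -⅙*11 = -11/6 ≈ -1.8333)
v(r) = 7*r (v(r) = r + 6*r = 7*r)
S(M) = M²
U(q) = -168/11 + 1/q (U(q) = (7*4)/(-11/6) + q/(q²) = 28*(-6/11) + q/q² = -168/11 + 1/q)
U(m)*90 = (-168/11 + 1/13)*90 = -2173/143*90 = -195570/143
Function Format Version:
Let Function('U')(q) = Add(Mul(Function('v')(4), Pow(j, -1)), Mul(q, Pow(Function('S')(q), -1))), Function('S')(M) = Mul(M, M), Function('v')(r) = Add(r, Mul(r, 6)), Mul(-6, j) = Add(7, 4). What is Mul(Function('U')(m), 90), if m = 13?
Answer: Rational(-195570, 143) ≈ -1367.6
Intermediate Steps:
j = Rational(-11, 6) (j = Mul(Rational(-1, 6), Add(7, 4)) = Mul(Rational(-1, 6), 11) = Rational(-11, 6) ≈ -1.8333)
Function('v')(r) = Mul(7, r) (Function('v')(r) = Add(r, Mul(6, r)) = Mul(7, r))
Function('S')(M) = Pow(M, 2)
Function('U')(q) = Add(Rational(-168, 11), Pow(q, -1)) (Function('U')(q) = Add(Mul(Mul(7, 4), Pow(Rational(-11, 6), -1)), Mul(q, Pow(Pow(q, 2), -1))) = Add(Mul(28, Rational(-6, 11)), Mul(q, Pow(q, -2))) = Add(Rational(-168, 11), Pow(q, -1)))
Mul(Function('U')(m), 90) = Mul(Add(Rational(-168, 11), Pow(13, -1)), 90) = Mul(Add(Rational(-168, 11), Rational(1, 13)), 90) = Mul(Rational(-2173, 143), 90) = Rational(-195570, 143)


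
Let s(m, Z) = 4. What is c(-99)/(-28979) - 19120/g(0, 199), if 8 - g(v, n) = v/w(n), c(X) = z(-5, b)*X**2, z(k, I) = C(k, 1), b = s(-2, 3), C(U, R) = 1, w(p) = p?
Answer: -69269611/28979 ≈ -2390.3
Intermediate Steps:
b = 4
z(k, I) = 1
c(X) = X**2 (c(X) = 1*X**2 = X**2)
g(v, n) = 8 - v/n
c(-99)/(-28979) - 19120/g(0, 199) = (-99)**2/(-28979) - 19120/(8 - 1*0/199) = 9801*(-1/28979) - 19120/(8 - 1*0*1/199) = -9801/28979 - 19120/(8 + 0) = -9801/28979 - 19120/8 = -9801/28979 - 19120*1/8 = -9801/28979 - 2390 = -69269611/28979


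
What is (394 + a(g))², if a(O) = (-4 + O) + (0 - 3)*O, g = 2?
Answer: 148996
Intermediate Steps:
a(O) = -4 - 2*O (a(O) = (-4 + O) - 3*O = -4 - 2*O)
(394 + a(g))² = (394 + (-4 - 2*2))² = (394 + (-4 - 4))² = (394 - 8)² = 386² = 148996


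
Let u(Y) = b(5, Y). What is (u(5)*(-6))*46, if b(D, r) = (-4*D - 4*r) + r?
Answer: 9660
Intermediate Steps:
b(D, r) = -4*D - 3*r
u(Y) = -20 - 3*Y (u(Y) = -4*5 - 3*Y = -20 - 3*Y)
(u(5)*(-6))*46 = ((-20 - 3*5)*(-6))*46 = ((-20 - 15)*(-6))*46 = -35*(-6)*46 = 210*46 = 9660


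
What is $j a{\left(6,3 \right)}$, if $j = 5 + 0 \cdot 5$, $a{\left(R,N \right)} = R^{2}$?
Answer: $180$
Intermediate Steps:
$j = 5$ ($j = 5 + 0 = 5$)
$j a{\left(6,3 \right)} = 5 \cdot 6^{2} = 5 \cdot 36 = 180$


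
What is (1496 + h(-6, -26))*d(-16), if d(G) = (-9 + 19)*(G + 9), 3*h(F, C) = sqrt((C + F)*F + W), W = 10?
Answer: -104720 - 70*sqrt(202)/3 ≈ -1.0505e+5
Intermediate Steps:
h(F, C) = sqrt(10 + F*(C + F))/3 (h(F, C) = sqrt((C + F)*F + 10)/3 = sqrt(F*(C + F) + 10)/3 = sqrt(10 + F*(C + F))/3)
d(G) = 90 + 10*G (d(G) = 10*(9 + G) = 90 + 10*G)
(1496 + h(-6, -26))*d(-16) = (1496 + sqrt(10 + (-6)**2 - 26*(-6))/3)*(90 + 10*(-16)) = (1496 + sqrt(10 + 36 + 156)/3)*(90 - 160) = (1496 + sqrt(202)/3)*(-70) = -104720 - 70*sqrt(202)/3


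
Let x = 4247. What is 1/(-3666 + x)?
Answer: 1/581 ≈ 0.0017212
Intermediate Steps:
1/(-3666 + x) = 1/(-3666 + 4247) = 1/581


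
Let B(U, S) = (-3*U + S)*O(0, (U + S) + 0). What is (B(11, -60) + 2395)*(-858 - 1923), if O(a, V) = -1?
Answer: -6919128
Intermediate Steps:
B(U, S) = -S + 3*U (B(U, S) = (-3*U + S)*(-1) = (S - 3*U)*(-1) = -S + 3*U)
(B(11, -60) + 2395)*(-858 - 1923) = ((-1*(-60) + 3*11) + 2395)*(-858 - 1923) = ((60 + 33) + 2395)*(-2781) = (93 + 2395)*(-2781) = 2488*(-2781) = -6919128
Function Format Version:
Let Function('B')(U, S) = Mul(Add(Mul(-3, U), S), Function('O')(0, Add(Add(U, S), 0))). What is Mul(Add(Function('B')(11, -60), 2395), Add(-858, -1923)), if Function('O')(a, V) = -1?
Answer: -6919128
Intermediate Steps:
Function('B')(U, S) = Add(Mul(-1, S), Mul(3, U)) (Function('B')(U, S) = Mul(Add(Mul(-3, U), S), -1) = Mul(Add(S, Mul(-3, U)), -1) = Add(Mul(-1, S), Mul(3, U)))
Mul(Add(Function('B')(11, -60), 2395), Add(-858, -1923)) = Mul(Add(Add(Mul(-1, -60), Mul(3, 11)), 2395), Add(-858, -1923)) = Mul(Add(Add(60, 33), 2395), -2781) = Mul(Add(93, 2395), -2781) = Mul(2488, -2781) = -6919128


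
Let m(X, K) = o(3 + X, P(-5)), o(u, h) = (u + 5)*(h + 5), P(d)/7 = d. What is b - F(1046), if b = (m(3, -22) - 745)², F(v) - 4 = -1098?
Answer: 1156719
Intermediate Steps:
P(d) = 7*d
F(v) = -1094 (F(v) = 4 - 1098 = -1094)
o(u, h) = (5 + h)*(5 + u) (o(u, h) = (5 + u)*(5 + h) = (5 + h)*(5 + u))
m(X, K) = -240 - 30*X (m(X, K) = 25 + 5*(7*(-5)) + 5*(3 + X) + (7*(-5))*(3 + X) = 25 + 5*(-35) + (15 + 5*X) - 35*(3 + X) = 25 - 175 + (15 + 5*X) + (-105 - 35*X) = -240 - 30*X)
b = 1155625 (b = ((-240 - 30*3) - 745)² = ((-240 - 90) - 745)² = (-330 - 745)² = (-1075)² = 1155625)
b - F(1046) = 1155625 - 1*(-1094) = 1155625 + 1094 = 1156719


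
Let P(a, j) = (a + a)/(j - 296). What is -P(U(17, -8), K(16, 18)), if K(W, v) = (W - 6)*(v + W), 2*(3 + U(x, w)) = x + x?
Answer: -7/11 ≈ -0.63636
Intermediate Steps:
U(x, w) = -3 + x (U(x, w) = -3 + (x + x)/2 = -3 + (2*x)/2 = -3 + x)
K(W, v) = (-6 + W)*(W + v)
P(a, j) = 2*a/(-296 + j) (P(a, j) = (2*a)/(-296 + j) = 2*a/(-296 + j))
-P(U(17, -8), K(16, 18)) = -2*(-3 + 17)/(-296 + (16**2 - 6*16 - 6*18 + 16*18)) = -2*14/(-296 + (256 - 96 - 108 + 288)) = -2*14/(-296 + 340) = -2*14/44 = -1*7/11 = -7/11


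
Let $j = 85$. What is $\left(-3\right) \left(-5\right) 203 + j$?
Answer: $3130$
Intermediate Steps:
$\left(-3\right) \left(-5\right) 203 + j = \left(-3\right) \left(-5\right) 203 + 85 = 15 \cdot 203 + 85 = 3045 + 85 = 3130$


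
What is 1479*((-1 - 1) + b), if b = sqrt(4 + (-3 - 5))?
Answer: -2958 + 2958*I ≈ -2958.0 + 2958.0*I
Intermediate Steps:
b = 2*I (b = sqrt(4 - 8) = sqrt(-4) = 2*I ≈ 2.0*I)
1479*((-1 - 1) + b) = 1479*((-1 - 1) + 2*I) = 1479*(-2 + 2*I) = -2958 + 2958*I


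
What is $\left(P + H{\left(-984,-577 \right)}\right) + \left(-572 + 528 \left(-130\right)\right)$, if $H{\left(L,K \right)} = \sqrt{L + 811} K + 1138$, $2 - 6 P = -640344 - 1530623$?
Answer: $\frac{1762525}{6} - 577 i \sqrt{173} \approx 2.9375 \cdot 10^{5} - 7589.3 i$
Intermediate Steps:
$P = \frac{2170969}{6}$ ($P = \frac{1}{3} - \frac{-640344 - 1530623}{6} = \frac{1}{3} - - \frac{2170967}{6} = \frac{1}{3} + \frac{2170967}{6} = \frac{2170969}{6} \approx 3.6183 \cdot 10^{5}$)
$H{\left(L,K \right)} = 1138 + K \sqrt{811 + L}$ ($H{\left(L,K \right)} = \sqrt{811 + L} K + 1138 = K \sqrt{811 + L} + 1138 = 1138 + K \sqrt{811 + L}$)
$\left(P + H{\left(-984,-577 \right)}\right) + \left(-572 + 528 \left(-130\right)\right) = \left(\frac{2170969}{6} + \left(1138 - 577 \sqrt{811 - 984}\right)\right) + \left(-572 + 528 \left(-130\right)\right) = \left(\frac{2170969}{6} + \left(1138 - 577 \sqrt{-173}\right)\right) - 69212 = \left(\frac{2170969}{6} + \left(1138 - 577 i \sqrt{173}\right)\right) - 69212 = \left(\frac{2177797}{6} - 577 i \sqrt{173}\right) - 69212 = \frac{1762525}{6} - 577 i \sqrt{173}$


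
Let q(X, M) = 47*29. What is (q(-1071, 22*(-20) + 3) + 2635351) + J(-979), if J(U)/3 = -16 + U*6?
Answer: 2619044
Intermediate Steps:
J(U) = -48 + 18*U (J(U) = 3*(-16 + U*6) = 3*(-16 + 6*U) = -48 + 18*U)
q(X, M) = 1363
(q(-1071, 22*(-20) + 3) + 2635351) + J(-979) = (1363 + 2635351) + (-48 + 18*(-979)) = 2636714 + (-48 - 17622) = 2636714 - 17670 = 2619044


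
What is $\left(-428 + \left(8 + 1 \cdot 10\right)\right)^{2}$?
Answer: $168100$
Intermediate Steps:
$\left(-428 + \left(8 + 1 \cdot 10\right)\right)^{2} = \left(-428 + \left(8 + 10\right)\right)^{2} = \left(-428 + 18\right)^{2} = \left(-410\right)^{2} = 168100$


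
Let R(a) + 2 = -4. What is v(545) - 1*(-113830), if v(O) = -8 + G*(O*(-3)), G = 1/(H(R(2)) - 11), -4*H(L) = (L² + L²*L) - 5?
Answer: 5347454/47 ≈ 1.1378e+5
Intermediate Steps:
R(a) = -6 (R(a) = -2 - 4 = -6)
H(L) = 5/4 - L²/4 - L³/4 (H(L) = -((L² + L²*L) - 5)/4 = -((L² + L³) - 5)/4 = -(-5 + L² + L³)/4 = 5/4 - L²/4 - L³/4)
G = 4/141 (G = 1/((5/4 - ¼*(-6)² - ¼*(-6)³) - 11) = 1/((5/4 - ¼*36 - ¼*(-216)) - 11) = 1/((5/4 - 9 + 54) - 11) = 1/(185/4 - 11) = 1/(141/4) = 4/141 ≈ 0.028369)
v(O) = -8 - 4*O/47 (v(O) = -8 + 4*(O*(-3))/141 = -8 + 4*(-3*O)/141 = -8 - 4*O/47)
v(545) - 1*(-113830) = (-8 - 4/47*545) - 1*(-113830) = (-8 - 2180/47) + 113830 = -2556/47 + 113830 = 5347454/47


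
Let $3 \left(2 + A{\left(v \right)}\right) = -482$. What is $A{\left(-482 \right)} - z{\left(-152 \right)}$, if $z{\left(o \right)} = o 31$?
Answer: $\frac{13648}{3} \approx 4549.3$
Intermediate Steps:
$A{\left(v \right)} = - \frac{488}{3}$ ($A{\left(v \right)} = -2 + \frac{1}{3} \left(-482\right) = -2 - \frac{482}{3} = - \frac{488}{3}$)
$z{\left(o \right)} = 31 o$
$A{\left(-482 \right)} - z{\left(-152 \right)} = - \frac{488}{3} - 31 \left(-152\right) = - \frac{488}{3} - -4712 = - \frac{488}{3} + 4712 = \frac{13648}{3}$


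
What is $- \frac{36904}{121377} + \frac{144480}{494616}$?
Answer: $- \frac{29864996}{2501458593} \approx -0.011939$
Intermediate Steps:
$- \frac{36904}{121377} + \frac{144480}{494616} = \left(-36904\right) \frac{1}{121377} + 144480 \cdot \frac{1}{494616} = - \frac{36904}{121377} + \frac{6020}{20609} = - \frac{29864996}{2501458593}$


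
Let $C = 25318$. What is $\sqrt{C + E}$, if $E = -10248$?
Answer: $\sqrt{15070} \approx 122.76$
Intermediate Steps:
$\sqrt{C + E} = \sqrt{25318 - 10248} = \sqrt{15070}$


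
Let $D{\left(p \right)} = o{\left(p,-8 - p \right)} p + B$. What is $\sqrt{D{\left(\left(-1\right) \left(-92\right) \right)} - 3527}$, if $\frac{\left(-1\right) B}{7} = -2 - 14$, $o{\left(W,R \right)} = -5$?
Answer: $5 i \sqrt{155} \approx 62.25 i$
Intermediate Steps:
$B = 112$ ($B = - 7 \left(-2 - 14\right) = \left(-7\right) \left(-16\right) = 112$)
$D{\left(p \right)} = 112 - 5 p$ ($D{\left(p \right)} = - 5 p + 112 = 112 - 5 p$)
$\sqrt{D{\left(\left(-1\right) \left(-92\right) \right)} - 3527} = \sqrt{\left(112 - 5 \left(\left(-1\right) \left(-92\right)\right)\right) - 3527} = \sqrt{\left(112 - 460\right) - 3527} = \sqrt{-348 - 3527} = \sqrt{-3875} = 5 i \sqrt{155}$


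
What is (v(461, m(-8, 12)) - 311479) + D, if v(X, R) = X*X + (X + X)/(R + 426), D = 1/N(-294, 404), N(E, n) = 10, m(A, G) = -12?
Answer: -204838243/2070 ≈ -98956.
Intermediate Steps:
D = ⅒ (D = 1/10 = ⅒ ≈ 0.10000)
v(X, R) = X² + 2*X/(426 + R) (v(X, R) = X² + (2*X)/(426 + R) = X² + 2*X/(426 + R))
(v(461, m(-8, 12)) - 311479) + D = (461*(2 + 426*461 - 12*461)/(426 - 12) - 311479) + ⅒ = (461*(2 + 196386 - 5532)/414 - 311479) + ⅒ = (461*(1/414)*190856 - 311479) + ⅒ = (43992308/207 - 311479) + ⅒ = -20483845/207 + ⅒ = -204838243/2070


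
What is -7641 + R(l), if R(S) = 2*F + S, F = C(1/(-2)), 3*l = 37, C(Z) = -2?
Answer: -22898/3 ≈ -7632.7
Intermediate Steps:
l = 37/3 (l = (1/3)*37 = 37/3 ≈ 12.333)
F = -2
R(S) = -4 + S (R(S) = 2*(-2) + S = -4 + S)
-7641 + R(l) = -7641 + (-4 + 37/3) = -7641 + 25/3 = -22898/3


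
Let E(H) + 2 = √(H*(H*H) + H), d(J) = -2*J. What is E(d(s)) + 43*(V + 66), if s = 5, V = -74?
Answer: -346 + I*√1010 ≈ -346.0 + 31.78*I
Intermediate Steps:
E(H) = -2 + √(H + H³) (E(H) = -2 + √(H*(H*H) + H) = -2 + √(H*H² + H) = -2 + √(H³ + H) = -2 + √(H + H³))
E(d(s)) + 43*(V + 66) = (-2 + √(-2*5 + (-2*5)³)) + 43*(-74 + 66) = (-2 + √(-10 + (-10)³)) + 43*(-8) = (-2 + √(-10 - 1000)) - 344 = (-2 + √(-1010)) - 344 = (-2 + I*√1010) - 344 = -346 + I*√1010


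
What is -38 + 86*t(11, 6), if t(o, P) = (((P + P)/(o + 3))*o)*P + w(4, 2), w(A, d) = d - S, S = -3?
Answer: 36800/7 ≈ 5257.1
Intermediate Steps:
w(A, d) = 3 + d (w(A, d) = d - 1*(-3) = d + 3 = 3 + d)
t(o, P) = 5 + 2*o*P²/(3 + o) (t(o, P) = (((P + P)/(o + 3))*o)*P + (3 + 2) = (((2*P)/(3 + o))*o)*P + 5 = ((2*P/(3 + o))*o)*P + 5 = (2*P*o/(3 + o))*P + 5 = 2*o*P²/(3 + o) + 5 = 5 + 2*o*P²/(3 + o))
-38 + 86*t(11, 6) = -38 + 86*((15 + 5*11 + 2*11*6²)/(3 + 11)) = -38 + 86*((15 + 55 + 2*11*36)/14) = -38 + 86*((15 + 55 + 792)/14) = -38 + 86*((1/14)*862) = -38 + 86*(431/7) = -38 + 37066/7 = 36800/7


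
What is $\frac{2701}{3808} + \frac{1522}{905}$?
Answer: $\frac{8240181}{3446240} \approx 2.3911$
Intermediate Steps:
$\frac{2701}{3808} + \frac{1522}{905} = \frac{8240181}{3446240}$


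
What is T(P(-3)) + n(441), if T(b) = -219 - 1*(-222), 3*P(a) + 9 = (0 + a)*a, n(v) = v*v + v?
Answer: 194925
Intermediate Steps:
n(v) = v + v² (n(v) = v² + v = v + v²)
P(a) = -3 + a²/3 (P(a) = -3 + ((0 + a)*a)/3 = -3 + (a*a)/3 = -3 + a²/3)
T(b) = 3 (T(b) = -219 + 222 = 3)
T(P(-3)) + n(441) = 3 + 441*(1 + 441) = 3 + 441*442 = 3 + 194922 = 194925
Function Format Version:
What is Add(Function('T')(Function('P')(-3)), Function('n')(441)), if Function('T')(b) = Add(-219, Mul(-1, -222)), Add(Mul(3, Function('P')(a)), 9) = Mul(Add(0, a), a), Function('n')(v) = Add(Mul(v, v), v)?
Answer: 194925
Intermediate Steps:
Function('n')(v) = Add(v, Pow(v, 2)) (Function('n')(v) = Add(Pow(v, 2), v) = Add(v, Pow(v, 2)))
Function('P')(a) = Add(-3, Mul(Rational(1, 3), Pow(a, 2))) (Function('P')(a) = Add(-3, Mul(Rational(1, 3), Mul(Add(0, a), a))) = Add(-3, Mul(Rational(1, 3), Mul(a, a))) = Add(-3, Mul(Rational(1, 3), Pow(a, 2))))
Function('T')(b) = 3 (Function('T')(b) = Add(-219, 222) = 3)
Add(Function('T')(Function('P')(-3)), Function('n')(441)) = Add(3, Mul(441, Add(1, 441))) = Add(3, Mul(441, 442)) = Add(3, 194922) = 194925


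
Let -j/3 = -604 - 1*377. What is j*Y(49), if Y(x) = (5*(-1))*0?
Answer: 0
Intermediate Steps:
j = 2943 (j = -3*(-604 - 1*377) = -3*(-604 - 377) = -3*(-981) = 2943)
Y(x) = 0 (Y(x) = -5*0 = 0)
j*Y(49) = 2943*0 = 0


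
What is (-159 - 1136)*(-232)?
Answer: 300440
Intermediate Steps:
(-159 - 1136)*(-232) = -1295*(-232) = 300440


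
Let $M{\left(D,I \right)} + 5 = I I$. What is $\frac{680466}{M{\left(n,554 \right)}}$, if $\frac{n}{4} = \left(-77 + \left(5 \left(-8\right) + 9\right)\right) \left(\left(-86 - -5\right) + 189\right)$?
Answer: $\frac{680466}{306911} \approx 2.2171$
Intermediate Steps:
$n = -46656$ ($n = 4 \left(-77 + \left(5 \left(-8\right) + 9\right)\right) \left(\left(-86 - -5\right) + 189\right) = 4 \left(-77 + \left(-40 + 9\right)\right) \left(\left(-86 + 5\right) + 189\right) = 4 \left(-77 - 31\right) \left(-81 + 189\right) = 4 \left(\left(-108\right) 108\right) = 4 \left(-11664\right) = -46656$)
$M{\left(D,I \right)} = -5 + I^{2}$ ($M{\left(D,I \right)} = -5 + I I = -5 + I^{2}$)
$\frac{680466}{M{\left(n,554 \right)}} = \frac{680466}{-5 + 554^{2}} = \frac{680466}{-5 + 306916} = \frac{680466}{306911}$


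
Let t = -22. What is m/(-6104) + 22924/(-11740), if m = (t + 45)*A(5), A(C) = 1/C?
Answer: -6999105/3583048 ≈ -1.9534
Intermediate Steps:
m = 23/5 (m = (-22 + 45)/5 = 23*(⅕) = 23/5 ≈ 4.6000)
m/(-6104) + 22924/(-11740) = (23/5)/(-6104) + 22924/(-11740) = (23/5)*(-1/6104) + 22924*(-1/11740) = -23/30520 - 5731/2935 = -6999105/3583048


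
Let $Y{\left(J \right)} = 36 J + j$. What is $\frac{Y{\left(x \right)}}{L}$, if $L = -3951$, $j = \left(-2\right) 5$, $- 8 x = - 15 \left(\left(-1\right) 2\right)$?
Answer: $\frac{145}{3951} \approx 0.0367$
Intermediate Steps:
$x = - \frac{15}{4}$ ($x = - \frac{\left(-15\right) \left(\left(-1\right) 2\right)}{8} = - \frac{\left(-15\right) \left(-2\right)}{8} = \left(- \frac{1}{8}\right) 30 = - \frac{15}{4} \approx -3.75$)
$j = -10$
$Y{\left(J \right)} = -10 + 36 J$ ($Y{\left(J \right)} = 36 J - 10 = -10 + 36 J$)
$\frac{Y{\left(x \right)}}{L} = \frac{-10 + 36 \left(- \frac{15}{4}\right)}{-3951} = \left(-10 - 135\right) \left(- \frac{1}{3951}\right) = \left(-145\right) \left(- \frac{1}{3951}\right) = \frac{145}{3951}$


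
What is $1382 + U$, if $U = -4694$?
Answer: $-3312$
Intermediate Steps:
$1382 + U = 1382 - 4694 = -3312$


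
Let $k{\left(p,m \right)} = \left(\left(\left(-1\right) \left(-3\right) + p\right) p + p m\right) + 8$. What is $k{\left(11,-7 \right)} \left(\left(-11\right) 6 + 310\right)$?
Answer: $20740$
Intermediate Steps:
$k{\left(p,m \right)} = 8 + m p + p \left(3 + p\right)$ ($k{\left(p,m \right)} = \left(\left(3 + p\right) p + m p\right) + 8 = \left(p \left(3 + p\right) + m p\right) + 8 = \left(m p + p \left(3 + p\right)\right) + 8 = 8 + m p + p \left(3 + p\right)$)
$k{\left(11,-7 \right)} \left(\left(-11\right) 6 + 310\right) = \left(8 + 11^{2} + 3 \cdot 11 - 77\right) \left(\left(-11\right) 6 + 310\right) = \left(8 + 121 + 33 - 77\right) \left(-66 + 310\right) = 85 \cdot 244 = 20740$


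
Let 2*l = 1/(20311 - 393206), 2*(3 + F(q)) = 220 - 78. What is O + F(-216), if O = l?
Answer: 50713719/745790 ≈ 68.000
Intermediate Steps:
F(q) = 68 (F(q) = -3 + (220 - 78)/2 = -3 + (½)*142 = -3 + 71 = 68)
l = -1/745790 (l = 1/(2*(20311 - 393206)) = (½)/(-372895) = (½)*(-1/372895) = -1/745790 ≈ -1.3409e-6)
O = -1/745790 ≈ -1.3409e-6
O + F(-216) = -1/745790 + 68 = 50713719/745790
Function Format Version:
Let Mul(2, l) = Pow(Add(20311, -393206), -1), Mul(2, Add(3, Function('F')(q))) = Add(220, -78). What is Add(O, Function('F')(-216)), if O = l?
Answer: Rational(50713719, 745790) ≈ 68.000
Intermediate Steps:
Function('F')(q) = 68 (Function('F')(q) = Add(-3, Mul(Rational(1, 2), Add(220, -78))) = Add(-3, Mul(Rational(1, 2), 142)) = Add(-3, 71) = 68)
l = Rational(-1, 745790) (l = Mul(Rational(1, 2), Pow(Add(20311, -393206), -1)) = Mul(Rational(1, 2), Pow(-372895, -1)) = Mul(Rational(1, 2), Rational(-1, 372895)) = Rational(-1, 745790) ≈ -1.3409e-6)
O = Rational(-1, 745790) ≈ -1.3409e-6
Add(O, Function('F')(-216)) = Add(Rational(-1, 745790), 68) = Rational(50713719, 745790)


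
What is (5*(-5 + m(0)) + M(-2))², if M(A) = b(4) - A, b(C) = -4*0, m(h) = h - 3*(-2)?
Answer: 49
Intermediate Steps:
m(h) = 6 + h (m(h) = h + 6 = 6 + h)
b(C) = 0
M(A) = -A (M(A) = 0 - A = -A)
(5*(-5 + m(0)) + M(-2))² = (5*(-5 + (6 + 0)) - 1*(-2))² = (5*(-5 + 6) + 2)² = (5*1 + 2)² = (5 + 2)² = 7² = 49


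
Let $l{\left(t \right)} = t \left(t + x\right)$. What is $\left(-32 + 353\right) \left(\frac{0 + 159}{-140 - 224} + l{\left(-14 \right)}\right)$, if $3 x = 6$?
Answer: $\frac{19578753}{364} \approx 53788.0$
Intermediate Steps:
$x = 2$ ($x = \frac{1}{3} \cdot 6 = 2$)
$l{\left(t \right)} = t \left(2 + t\right)$ ($l{\left(t \right)} = t \left(t + 2\right) = t \left(2 + t\right)$)
$\left(-32 + 353\right) \left(\frac{0 + 159}{-140 - 224} + l{\left(-14 \right)}\right) = \left(-32 + 353\right) \left(\frac{0 + 159}{-140 - 224} - 14 \left(2 - 14\right)\right) = 321 \left(\frac{159}{-364} - -168\right) = 321 \left(159 \left(- \frac{1}{364}\right) + 168\right) = 321 \left(- \frac{159}{364} + 168\right) = 321 \cdot \frac{60993}{364} = \frac{19578753}{364}$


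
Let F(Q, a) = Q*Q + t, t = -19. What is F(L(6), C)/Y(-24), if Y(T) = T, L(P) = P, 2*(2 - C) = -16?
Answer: -17/24 ≈ -0.70833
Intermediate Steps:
C = 10 (C = 2 - ½*(-16) = 2 + 8 = 10)
F(Q, a) = -19 + Q² (F(Q, a) = Q*Q - 19 = Q² - 19 = -19 + Q²)
F(L(6), C)/Y(-24) = (-19 + 6²)/(-24) = (-19 + 36)*(-1/24) = 17*(-1/24) = -17/24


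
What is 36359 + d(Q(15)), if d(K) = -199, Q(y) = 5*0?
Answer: 36160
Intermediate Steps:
Q(y) = 0
36359 + d(Q(15)) = 36359 - 199 = 36160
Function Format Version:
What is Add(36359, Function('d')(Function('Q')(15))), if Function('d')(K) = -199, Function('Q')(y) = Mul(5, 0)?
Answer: 36160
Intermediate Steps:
Function('Q')(y) = 0
Add(36359, Function('d')(Function('Q')(15))) = Add(36359, -199) = 36160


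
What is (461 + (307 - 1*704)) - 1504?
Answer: -1440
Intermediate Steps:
(461 + (307 - 1*704)) - 1504 = (461 + (307 - 704)) - 1504 = (461 - 397) - 1504 = 64 - 1504 = -1440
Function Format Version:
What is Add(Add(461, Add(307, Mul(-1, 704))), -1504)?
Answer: -1440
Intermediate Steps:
Add(Add(461, Add(307, Mul(-1, 704))), -1504) = Add(Add(461, Add(307, -704)), -1504) = Add(Add(461, -397), -1504) = Add(64, -1504) = -1440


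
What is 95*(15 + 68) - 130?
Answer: 7755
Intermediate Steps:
95*(15 + 68) - 130 = 95*83 - 130 = 7885 - 130 = 7755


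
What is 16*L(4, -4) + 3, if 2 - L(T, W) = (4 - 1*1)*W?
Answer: 227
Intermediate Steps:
L(T, W) = 2 - 3*W (L(T, W) = 2 - (4 - 1*1)*W = 2 - (4 - 1)*W = 2 - 3*W)
16*L(4, -4) + 3 = 16*(2 - 3*(-4)) + 3 = 16*(2 + 12) + 3 = 16*14 + 3 = 224 + 3 = 227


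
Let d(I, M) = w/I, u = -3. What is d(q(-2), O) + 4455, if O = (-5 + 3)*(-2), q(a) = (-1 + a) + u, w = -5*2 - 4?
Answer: 13372/3 ≈ 4457.3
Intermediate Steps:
w = -14 (w = -10 - 4 = -14)
q(a) = -4 + a (q(a) = (-1 + a) - 3 = -4 + a)
O = 4 (O = -2*(-2) = 4)
d(I, M) = -14/I
d(q(-2), O) + 4455 = -14/(-4 - 2) + 4455 = -14/(-6) + 4455 = -14*(-⅙) + 4455 = 7/3 + 4455 = 13372/3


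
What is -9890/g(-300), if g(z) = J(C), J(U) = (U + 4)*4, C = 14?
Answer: -4945/36 ≈ -137.36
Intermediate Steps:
J(U) = 16 + 4*U (J(U) = (4 + U)*4 = 16 + 4*U)
g(z) = 72 (g(z) = 16 + 4*14 = 16 + 56 = 72)
-9890/g(-300) = -9890/72 = -9890*1/72 = -4945/36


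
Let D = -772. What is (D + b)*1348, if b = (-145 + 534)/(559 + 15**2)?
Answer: -203837483/196 ≈ -1.0400e+6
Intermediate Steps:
b = 389/784 (b = 389/(559 + 225) = 389/784 ≈ 0.49617)
(D + b)*1348 = (-772 + 389/784)*1348 = -604859/784*1348 = -203837483/196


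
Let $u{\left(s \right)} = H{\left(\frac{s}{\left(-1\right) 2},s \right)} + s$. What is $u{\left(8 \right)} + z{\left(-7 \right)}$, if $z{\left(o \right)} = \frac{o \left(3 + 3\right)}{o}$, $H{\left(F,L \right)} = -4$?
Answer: $10$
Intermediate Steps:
$z{\left(o \right)} = 6$ ($z{\left(o \right)} = \frac{o 6}{o} = \frac{6 o}{o} = 6$)
$u{\left(s \right)} = -4 + s$
$u{\left(8 \right)} + z{\left(-7 \right)} = \left(-4 + 8\right) + 6 = 4 + 6 = 10$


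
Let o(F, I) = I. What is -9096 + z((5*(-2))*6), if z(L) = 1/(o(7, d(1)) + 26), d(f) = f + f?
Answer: -254687/28 ≈ -9096.0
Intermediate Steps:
d(f) = 2*f
z(L) = 1/28 (z(L) = 1/(2*1 + 26) = 1/(2 + 26) = 1/28)
-9096 + z((5*(-2))*6) = -9096 + 1/28 = -254687/28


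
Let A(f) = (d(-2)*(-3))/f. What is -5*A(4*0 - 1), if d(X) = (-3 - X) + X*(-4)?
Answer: -105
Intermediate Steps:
d(X) = -3 - 5*X (d(X) = (-3 - X) - 4*X = -3 - 5*X)
A(f) = -21/f (A(f) = ((-3 - 5*(-2))*(-3))/f = ((-3 + 10)*(-3))/f = (7*(-3))/f = -21/f)
-5*A(4*0 - 1) = -(-105)/(4*0 - 1) = -(-105)/(0 - 1) = -(-105)/(-1) = -(-105)*(-1) = -5*21 = -105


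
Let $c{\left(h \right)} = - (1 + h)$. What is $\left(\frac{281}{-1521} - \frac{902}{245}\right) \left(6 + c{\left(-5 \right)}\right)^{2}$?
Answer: $- \frac{28815740}{74529} \approx -386.64$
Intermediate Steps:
$c{\left(h \right)} = -1 - h$
$\left(\frac{281}{-1521} - \frac{902}{245}\right) \left(6 + c{\left(-5 \right)}\right)^{2} = \left(\frac{281}{-1521} - \frac{902}{245}\right) \left(6 - -4\right)^{2} = \left(281 \left(- \frac{1}{1521}\right) - \frac{902}{245}\right) \left(6 + \left(-1 + 5\right)\right)^{2} = \left(- \frac{281}{1521} - \frac{902}{245}\right) \left(6 + 4\right)^{2} = - \frac{1440787 \cdot 10^{2}}{372645} = \left(- \frac{1440787}{372645}\right) 100 = - \frac{28815740}{74529}$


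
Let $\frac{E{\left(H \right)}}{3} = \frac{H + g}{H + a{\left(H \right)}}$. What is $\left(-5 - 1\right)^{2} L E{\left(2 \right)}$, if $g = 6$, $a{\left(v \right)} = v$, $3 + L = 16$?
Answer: $2808$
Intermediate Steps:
$L = 13$ ($L = -3 + 16 = 13$)
$E{\left(H \right)} = \frac{3 \left(6 + H\right)}{2 H}$ ($E{\left(H \right)} = 3 \frac{H + 6}{H + H} = 3 \frac{6 + H}{2 H} = \frac{3 \left(6 + H\right)}{2 H}$)
$\left(-5 - 1\right)^{2} L E{\left(2 \right)} = \left(-5 - 1\right)^{2} \cdot 13 \left(\frac{3}{2} + \frac{9}{2}\right) = \left(-6\right)^{2} \cdot 13 \left(\frac{3}{2} + 9 \cdot \frac{1}{2}\right) = 36 \cdot 13 \left(\frac{3}{2} + \frac{9}{2}\right) = 468 \cdot 6 = 2808$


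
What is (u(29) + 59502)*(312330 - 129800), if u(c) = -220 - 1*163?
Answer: 10790991070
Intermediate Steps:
u(c) = -383 (u(c) = -220 - 163 = -383)
(u(29) + 59502)*(312330 - 129800) = (-383 + 59502)*(312330 - 129800) = 59119*182530 = 10790991070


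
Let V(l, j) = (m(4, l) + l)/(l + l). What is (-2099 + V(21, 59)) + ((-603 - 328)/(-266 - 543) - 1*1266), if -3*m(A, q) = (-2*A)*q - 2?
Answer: -342702107/101934 ≈ -3362.0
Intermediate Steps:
m(A, q) = ⅔ + 2*A*q/3 (m(A, q) = -((-2*A)*q - 2)/3 = -(-2*A*q - 2)/3 = -(-2 - 2*A*q)/3 = ⅔ + 2*A*q/3)
V(l, j) = (⅔ + 11*l/3)/(2*l) (V(l, j) = ((⅔ + (⅔)*4*l) + l)/(l + l) = ((⅔ + 8*l/3) + l)/((2*l)) = (⅔ + 11*l/3)*(1/(2*l)) = (⅔ + 11*l/3)/(2*l))
(-2099 + V(21, 59)) + ((-603 - 328)/(-266 - 543) - 1*1266) = (-2099 + (⅙)*(2 + 11*21)/21) + ((-603 - 328)/(-266 - 543) - 1*1266) = (-2099 + (⅙)*(1/21)*(2 + 231)) + (-931/(-809) - 1266) = (-2099 + (⅙)*(1/21)*233) + (-931*(-1/809) - 1266) = (-2099 + 233/126) + (931/809 - 1266) = -264241/126 - 1023263/809 = -342702107/101934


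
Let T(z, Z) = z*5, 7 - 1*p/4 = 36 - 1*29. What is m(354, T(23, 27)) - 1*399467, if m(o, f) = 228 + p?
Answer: -399239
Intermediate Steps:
p = 0 (p = 28 - 4*(36 - 1*29) = 28 - 4*(36 - 29) = 28 - 4*7 = 28 - 28 = 0)
T(z, Z) = 5*z
m(o, f) = 228 (m(o, f) = 228 + 0 = 228)
m(354, T(23, 27)) - 1*399467 = 228 - 1*399467 = 228 - 399467 = -399239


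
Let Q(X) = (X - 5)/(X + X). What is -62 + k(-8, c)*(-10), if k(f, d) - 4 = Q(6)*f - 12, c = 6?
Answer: 74/3 ≈ 24.667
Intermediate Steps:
Q(X) = (-5 + X)/(2*X) (Q(X) = (-5 + X)/((2*X)) = (-5 + X)*(1/(2*X)) = (-5 + X)/(2*X))
k(f, d) = -8 + f/12 (k(f, d) = 4 + (((½)*(-5 + 6)/6)*f - 12) = 4 + (((½)*(⅙)*1)*f - 12) = 4 + (f/12 - 12) = 4 + (-12 + f/12) = -8 + f/12)
-62 + k(-8, c)*(-10) = -62 + (-8 + (1/12)*(-8))*(-10) = -62 + (-8 - ⅔)*(-10) = -62 - 26/3*(-10) = -62 + 260/3 = 74/3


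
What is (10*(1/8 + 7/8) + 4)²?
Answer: 196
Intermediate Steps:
(10*(1/8 + 7/8) + 4)² = (10*(1*(⅛) + 7*(⅛)) + 4)² = (10*(⅛ + 7/8) + 4)² = (10*1 + 4)² = (10 + 4)² = 14² = 196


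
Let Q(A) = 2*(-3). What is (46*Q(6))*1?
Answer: -276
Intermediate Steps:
Q(A) = -6
(46*Q(6))*1 = (46*(-6))*1 = -276*1 = -276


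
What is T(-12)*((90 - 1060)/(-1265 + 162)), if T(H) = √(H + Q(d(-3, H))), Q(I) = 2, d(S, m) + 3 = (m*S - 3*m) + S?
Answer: 970*I*√10/1103 ≈ 2.781*I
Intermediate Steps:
d(S, m) = -3 + S - 3*m + S*m (d(S, m) = -3 + ((m*S - 3*m) + S) = -3 + ((S*m - 3*m) + S) = -3 + ((-3*m + S*m) + S) = -3 + (S - 3*m + S*m) = -3 + S - 3*m + S*m)
T(H) = √(2 + H) (T(H) = √(H + 2) = √(2 + H))
T(-12)*((90 - 1060)/(-1265 + 162)) = √(2 - 12)*((90 - 1060)/(-1265 + 162)) = √(-10)*(-970/(-1103)) = (I*√10)*(-970*(-1/1103)) = (I*√10)*(970/1103) = 970*I*√10/1103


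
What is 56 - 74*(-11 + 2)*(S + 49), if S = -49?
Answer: 56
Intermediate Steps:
56 - 74*(-11 + 2)*(S + 49) = 56 - 74*(-11 + 2)*(-49 + 49) = 56 - (-666)*0 = 56 - 74*0 = 56 + 0 = 56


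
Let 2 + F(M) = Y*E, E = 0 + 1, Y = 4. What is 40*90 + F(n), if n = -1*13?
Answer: 3602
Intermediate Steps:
n = -13
E = 1
F(M) = 2 (F(M) = -2 + 4*1 = -2 + 4 = 2)
40*90 + F(n) = 40*90 + 2 = 3600 + 2 = 3602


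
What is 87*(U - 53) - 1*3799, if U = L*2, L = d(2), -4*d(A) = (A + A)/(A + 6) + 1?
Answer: -33901/4 ≈ -8475.3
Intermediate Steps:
d(A) = -¼ - A/(2*(6 + A)) (d(A) = -((A + A)/(A + 6) + 1)/4 = -((2*A)/(6 + A) + 1)/4 = -(2*A/(6 + A) + 1)/4 = -(1 + 2*A/(6 + A))/4 = -¼ - A/(2*(6 + A)))
L = -3/8 (L = 3*(-2 - 1*2)/(4*(6 + 2)) = (¾)*(-2 - 2)/8 = (¾)*(⅛)*(-4) = -3/8 ≈ -0.37500)
U = -¾ (U = -3/8*2 = -¾ ≈ -0.75000)
87*(U - 53) - 1*3799 = 87*(-¾ - 53) - 1*3799 = 87*(-215/4) - 3799 = -18705/4 - 3799 = -33901/4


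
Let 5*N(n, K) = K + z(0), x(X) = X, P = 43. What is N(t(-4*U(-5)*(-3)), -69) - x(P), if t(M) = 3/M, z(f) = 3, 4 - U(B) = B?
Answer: -281/5 ≈ -56.200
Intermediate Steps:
U(B) = 4 - B
N(n, K) = ⅗ + K/5 (N(n, K) = (K + 3)/5 = (3 + K)/5 = ⅗ + K/5)
N(t(-4*U(-5)*(-3)), -69) - x(P) = (⅗ + (⅕)*(-69)) - 1*43 = (⅗ - 69/5) - 43 = -66/5 - 43 = -281/5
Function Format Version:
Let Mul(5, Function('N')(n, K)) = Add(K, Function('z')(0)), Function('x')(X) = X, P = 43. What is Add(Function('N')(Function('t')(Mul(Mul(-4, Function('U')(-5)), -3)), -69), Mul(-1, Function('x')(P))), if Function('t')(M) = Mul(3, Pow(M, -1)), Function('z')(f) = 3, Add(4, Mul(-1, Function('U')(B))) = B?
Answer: Rational(-281, 5) ≈ -56.200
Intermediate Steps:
Function('U')(B) = Add(4, Mul(-1, B))
Function('N')(n, K) = Add(Rational(3, 5), Mul(Rational(1, 5), K)) (Function('N')(n, K) = Mul(Rational(1, 5), Add(K, 3)) = Mul(Rational(1, 5), Add(3, K)) = Add(Rational(3, 5), Mul(Rational(1, 5), K)))
Add(Function('N')(Function('t')(Mul(Mul(-4, Function('U')(-5)), -3)), -69), Mul(-1, Function('x')(P))) = Add(Add(Rational(3, 5), Mul(Rational(1, 5), -69)), Mul(-1, 43)) = Add(Add(Rational(3, 5), Rational(-69, 5)), -43) = Add(Rational(-66, 5), -43) = Rational(-281, 5)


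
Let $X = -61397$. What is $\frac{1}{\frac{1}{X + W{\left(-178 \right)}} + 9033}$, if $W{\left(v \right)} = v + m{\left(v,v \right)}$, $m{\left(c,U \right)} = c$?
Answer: $\frac{61753}{557814848} \approx 0.00011071$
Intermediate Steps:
$W{\left(v \right)} = 2 v$ ($W{\left(v \right)} = v + v = 2 v$)
$\frac{1}{\frac{1}{X + W{\left(-178 \right)}} + 9033} = \frac{1}{\frac{1}{-61397 + 2 \left(-178\right)} + 9033} = \frac{1}{\frac{1}{-61397 - 356} + 9033} = \frac{1}{\frac{1}{-61753} + 9033} = \frac{1}{- \frac{1}{61753} + 9033} = \frac{1}{\frac{557814848}{61753}} = \frac{61753}{557814848}$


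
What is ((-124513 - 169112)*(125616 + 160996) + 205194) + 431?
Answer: -84156242875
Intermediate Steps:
((-124513 - 169112)*(125616 + 160996) + 205194) + 431 = (-293625*286612 + 205194) + 431 = (-84156448500 + 205194) + 431 = -84156243306 + 431 = -84156242875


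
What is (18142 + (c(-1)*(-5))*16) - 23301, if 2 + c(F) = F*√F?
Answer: -4999 + 80*I ≈ -4999.0 + 80.0*I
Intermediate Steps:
c(F) = -2 + F^(3/2) (c(F) = -2 + F*√F = -2 + F^(3/2))
(18142 + (c(-1)*(-5))*16) - 23301 = (18142 + ((-2 + (-1)^(3/2))*(-5))*16) - 23301 = (18142 + ((-2 - I)*(-5))*16) - 23301 = (18142 + (10 + 5*I)*16) - 23301 = (18142 + (160 + 80*I)) - 23301 = (18302 + 80*I) - 23301 = -4999 + 80*I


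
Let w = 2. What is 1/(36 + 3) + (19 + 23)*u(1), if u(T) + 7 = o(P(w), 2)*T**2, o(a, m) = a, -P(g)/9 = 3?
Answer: -55691/39 ≈ -1428.0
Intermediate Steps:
P(g) = -27 (P(g) = -9*3 = -27)
u(T) = -7 - 27*T**2
1/(36 + 3) + (19 + 23)*u(1) = 1/(36 + 3) + (19 + 23)*(-7 - 27*1**2) = 1/39 + 42*(-7 - 27*1) = 1/39 + 42*(-7 - 27) = 1/39 + 42*(-34) = 1/39 - 1428 = -55691/39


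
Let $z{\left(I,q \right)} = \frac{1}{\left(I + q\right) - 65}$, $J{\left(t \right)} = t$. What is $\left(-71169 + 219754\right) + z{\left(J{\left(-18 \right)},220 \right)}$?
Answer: $\frac{20356146}{137} \approx 1.4859 \cdot 10^{5}$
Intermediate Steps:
$z{\left(I,q \right)} = \frac{1}{-65 + I + q}$
$\left(-71169 + 219754\right) + z{\left(J{\left(-18 \right)},220 \right)} = \left(-71169 + 219754\right) + \frac{1}{-65 - 18 + 220} = 148585 + \frac{1}{137} = \frac{20356146}{137}$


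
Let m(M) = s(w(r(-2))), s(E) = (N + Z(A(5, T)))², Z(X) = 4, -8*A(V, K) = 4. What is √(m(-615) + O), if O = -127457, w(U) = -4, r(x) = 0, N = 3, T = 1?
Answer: 4*I*√7963 ≈ 356.94*I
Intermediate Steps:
A(V, K) = -½ (A(V, K) = -⅛*4 = -½)
s(E) = 49 (s(E) = (3 + 4)² = 7² = 49)
m(M) = 49
√(m(-615) + O) = √(49 - 127457) = √(-127408) = 4*I*√7963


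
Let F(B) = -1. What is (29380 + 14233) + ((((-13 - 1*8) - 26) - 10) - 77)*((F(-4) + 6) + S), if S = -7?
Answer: 43881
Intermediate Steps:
(29380 + 14233) + ((((-13 - 1*8) - 26) - 10) - 77)*((F(-4) + 6) + S) = (29380 + 14233) + ((((-13 - 1*8) - 26) - 10) - 77)*((-1 + 6) - 7) = 43613 + ((((-13 - 8) - 26) - 10) - 77)*(5 - 7) = 43613 + (((-21 - 26) - 10) - 77)*(-2) = 43613 + ((-47 - 10) - 77)*(-2) = 43613 + (-57 - 77)*(-2) = 43613 - 134*(-2) = 43613 + 268 = 43881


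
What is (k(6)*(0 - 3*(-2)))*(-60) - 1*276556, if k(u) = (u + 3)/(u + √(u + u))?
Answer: -277366 + 270*√3 ≈ -2.7690e+5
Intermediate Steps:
k(u) = (3 + u)/(u + √2*√u) (k(u) = (3 + u)/(u + √(2*u)) = (3 + u)/(u + √2*√u))
(k(6)*(0 - 3*(-2)))*(-60) - 1*276556 = (((3 + 6)/(6 + √2*√6))*(0 - 3*(-2)))*(-60) - 1*276556 = ((9/(6 + 2*√3))*(0 + 6))*(-60) - 276556 = ((9/(6 + 2*√3))*6)*(-60) - 276556 = (54/(6 + 2*√3))*(-60) - 276556 = -3240/(6 + 2*√3) - 276556 = -276556 - 3240/(6 + 2*√3)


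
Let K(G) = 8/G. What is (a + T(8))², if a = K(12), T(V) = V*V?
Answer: 37636/9 ≈ 4181.8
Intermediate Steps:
T(V) = V²
a = ⅔ (a = 8/12 = 8*(1/12) = ⅔ ≈ 0.66667)
(a + T(8))² = (⅔ + 8²)² = (⅔ + 64)² = (194/3)² = 37636/9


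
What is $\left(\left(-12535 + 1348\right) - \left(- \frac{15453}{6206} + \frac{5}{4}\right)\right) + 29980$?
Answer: $\frac{233274107}{12412} \approx 18794.0$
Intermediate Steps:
$\left(\left(-12535 + 1348\right) - \left(- \frac{15453}{6206} + \frac{5}{4}\right)\right) + 29980 = \left(-11187 - - \frac{15391}{12412}\right) + 29980 = \left(-11187 + \left(\frac{15453}{6206} - \frac{5}{4}\right)\right) + 29980 = \left(-11187 + \frac{15391}{12412}\right) + 29980 = - \frac{138837653}{12412} + 29980 = \frac{233274107}{12412}$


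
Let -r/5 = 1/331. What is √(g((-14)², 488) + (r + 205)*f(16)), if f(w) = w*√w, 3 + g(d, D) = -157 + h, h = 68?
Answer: 2*√356813697/331 ≈ 114.14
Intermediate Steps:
g(d, D) = -92 (g(d, D) = -3 + (-157 + 68) = -3 - 89 = -92)
r = -5/331 ≈ -0.015106
f(w) = w^(3/2)
√(g((-14)², 488) + (r + 205)*f(16)) = √(-92 + (-5/331 + 205)*16^(3/2)) = √(-92 + (67850/331)*64) = √(-92 + 4342400/331) = √(4311948/331) = 2*√356813697/331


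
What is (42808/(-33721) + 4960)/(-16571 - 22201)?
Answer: -13934446/108952551 ≈ -0.12789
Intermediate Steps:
(42808/(-33721) + 4960)/(-16571 - 22201) = (42808*(-1/33721) + 4960)/(-38772) = (-42808/33721 + 4960)*(-1/38772) = (167213352/33721)*(-1/38772) = -13934446/108952551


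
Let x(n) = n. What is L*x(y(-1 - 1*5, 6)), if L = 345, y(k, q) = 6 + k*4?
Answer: -6210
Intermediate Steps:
y(k, q) = 6 + 4*k
L*x(y(-1 - 1*5, 6)) = 345*(6 + 4*(-1 - 1*5)) = 345*(6 + 4*(-1 - 5)) = 345*(6 + 4*(-6)) = 345*(6 - 24) = 345*(-18) = -6210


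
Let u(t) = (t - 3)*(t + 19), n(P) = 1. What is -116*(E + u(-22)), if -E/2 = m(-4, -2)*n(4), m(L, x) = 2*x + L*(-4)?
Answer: -5916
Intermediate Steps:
u(t) = (-3 + t)*(19 + t)
m(L, x) = -4*L + 2*x (m(L, x) = 2*x - 4*L = -4*L + 2*x)
E = -24 (E = -2*(-4*(-4) + 2*(-2)) = -2*(16 - 4) = -24 ≈ -24.000)
-116*(E + u(-22)) = -116*(-24 + (-57 + (-22)² + 16*(-22))) = -116*(-24 + (-57 + 484 - 352)) = -116*(-24 + 75) = -116*51 = -5916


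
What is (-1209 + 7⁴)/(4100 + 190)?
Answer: 596/2145 ≈ 0.27786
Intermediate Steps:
(-1209 + 7⁴)/(4100 + 190) = (-1209 + 2401)/4290 = 1192*(1/4290) = 596/2145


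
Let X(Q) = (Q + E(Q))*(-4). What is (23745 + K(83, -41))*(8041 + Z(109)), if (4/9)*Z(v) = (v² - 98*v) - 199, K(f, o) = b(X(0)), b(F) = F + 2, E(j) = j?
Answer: 244380377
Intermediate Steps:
X(Q) = -8*Q (X(Q) = (Q + Q)*(-4) = (2*Q)*(-4) = -8*Q)
b(F) = 2 + F
K(f, o) = 2 (K(f, o) = 2 - 8*0 = 2 + 0 = 2)
Z(v) = -1791/4 - 441*v/2 + 9*v²/4 (Z(v) = 9*((v² - 98*v) - 199)/4 = 9*(-199 + v² - 98*v)/4 = -1791/4 - 441*v/2 + 9*v²/4)
(23745 + K(83, -41))*(8041 + Z(109)) = (23745 + 2)*(8041 + (-1791/4 - 441/2*109 + (9/4)*109²)) = 23747*(8041 + (-1791/4 - 48069/2 + (9/4)*11881)) = 23747*(8041 + (-1791/4 - 48069/2 + 106929/4)) = 23747*(8041 + 2250) = 23747*10291 = 244380377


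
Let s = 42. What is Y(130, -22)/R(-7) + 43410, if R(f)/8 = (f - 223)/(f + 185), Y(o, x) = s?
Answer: 19966731/460 ≈ 43406.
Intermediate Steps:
Y(o, x) = 42
R(f) = 8*(-223 + f)/(185 + f) (R(f) = 8*((f - 223)/(f + 185)) = 8*((-223 + f)/(185 + f)) = 8*(-223 + f)/(185 + f))
Y(130, -22)/R(-7) + 43410 = 42/((8*(-223 - 7)/(185 - 7))) + 43410 = 42/((8*(-230)/178)) + 43410 = 42/((8*(1/178)*(-230))) + 43410 = 42/(-920/89) + 43410 = 42*(-89/920) + 43410 = -1869/460 + 43410 = 19966731/460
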